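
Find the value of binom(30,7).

C(30,7) = (30·29·28·27·26·25·24) / 7! = 10260432000 / 5040 = 2035800.

2035800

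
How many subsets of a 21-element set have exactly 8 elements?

Choose the 8 positions: C(21,8) = 203490.

203490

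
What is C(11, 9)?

55

C(11,9) = C(11,2) by symmetry.
C(11,2) = (11·10) / 2! = 110 / 2 = 55.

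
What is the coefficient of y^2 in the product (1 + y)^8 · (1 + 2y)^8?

Coefficient of y^2 = Σ_{j} C(8,j)·1^j·C(8,2-j)·2^(2-j) for j from 0 to 2.
= 112 + 128 + 28 = 268.

268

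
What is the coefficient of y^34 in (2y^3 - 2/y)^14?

1490944

General term: C(14,j)·(2y^3)^j·(-2/y)^(14-j), with y-exponent 3j − 1(14−j) = 4j − 14.
Set 4j − 14 = 34: j = 12.
C(14,12) = 91; 2^12 = 4096; (-2)^2 = 4.
Coefficient = 91 · 4096 · 4 = 1490944.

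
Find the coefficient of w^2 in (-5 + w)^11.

-107421875

The general term is C(11,j)·(-5)^j·(w)^(11-j); the w^2 term has j = 9.
C(11,9) = 55.
Coefficient = C(11,9) · (-5)^9 = 55 · (-1953125) = -107421875.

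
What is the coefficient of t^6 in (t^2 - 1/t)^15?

6435

General term: C(15,j)·(t^2)^j·(-1/t)^(15-j), with t-exponent 2j − 1(15−j) = 3j − 15.
Set 3j − 15 = 6: j = 7.
C(15,7) = 6435; 1^7 = 1; (-1)^8 = 1.
Coefficient = 6435 · 1 · 1 = 6435.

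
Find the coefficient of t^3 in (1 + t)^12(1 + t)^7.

969

Coefficient of t^3 = Σ_{j} C(12,j)·C(7,3-j) for j from 0 to 3.
= 35 + 252 + 462 + 220 = 969.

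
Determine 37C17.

C(37,17) = (37·36·35·34·33·32·31·30·29·28·27·26·25·24·23·22·21) / 17! = 5657339689378493276160000 / 355687428096000 = 15905368710.

15905368710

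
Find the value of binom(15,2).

105

C(15,2) = (15·14) / 2! = 210 / 2 = 105.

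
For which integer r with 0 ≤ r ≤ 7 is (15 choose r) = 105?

C(15,r) increases on 0 ≤ r ≤ 7. C(15,1) = 15 and C(15,2) = 105, so r = 2.

2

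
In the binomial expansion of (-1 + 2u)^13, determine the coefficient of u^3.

The general term is C(13,j)·(-1)^j·(2u)^(13-j); the u^3 term has j = 10.
C(13,10) = 286.
Coefficient = C(13,10) · 2^3 = 286 · 8 = 2288.

2288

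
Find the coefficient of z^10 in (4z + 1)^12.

69206016

The general term is C(12,j)·(4z)^j·(1)^(12-j); the z^10 term has j = 10.
C(12,10) = 66.
Coefficient = C(12,10) · 4^10 = 66 · 1048576 = 69206016.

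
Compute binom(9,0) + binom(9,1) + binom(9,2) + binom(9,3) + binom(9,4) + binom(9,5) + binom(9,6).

1 + 9 + 36 + 84 + 126 + 126 + 84 = 466.

466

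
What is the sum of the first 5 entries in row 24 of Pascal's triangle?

1 + 24 + 276 + 2024 + 10626 = 12951.

12951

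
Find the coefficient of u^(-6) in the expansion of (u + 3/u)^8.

General term: C(8,j)·(u)^j·(3/u)^(8-j), with u-exponent 1j − 1(8−j) = 2j − 8.
Set 2j − 8 = -6: j = 1.
C(8,1) = 8; 1^1 = 1; 3^7 = 2187.
Coefficient = 8 · 1 · 2187 = 17496.

17496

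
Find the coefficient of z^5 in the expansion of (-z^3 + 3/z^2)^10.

General term: C(10,j)·(-z^3)^j·(3/z^2)^(10-j), with z-exponent 3j − 2(10−j) = 5j − 20.
Set 5j − 20 = 5: j = 5.
C(10,5) = 252; (-1)^5 = -1; 3^5 = 243.
Coefficient = 252 · (-1) · 243 = -61236.

-61236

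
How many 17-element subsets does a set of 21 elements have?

C(21,17) = C(21,4) by symmetry.
C(21,4) = (21·20·19·18) / 4! = 143640 / 24 = 5985.

5985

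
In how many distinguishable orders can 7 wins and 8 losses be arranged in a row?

Choose positions for the wins: C(15,7) = 6435.

6435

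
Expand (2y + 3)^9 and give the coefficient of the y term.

118098

The general term is C(9,j)·(2y)^j·(3)^(9-j); the y^1 term has j = 1.
C(9,1) = 9.
Coefficient = C(9,1) · 2^1 · 3^8 = 9 · 2 · 6561 = 118098.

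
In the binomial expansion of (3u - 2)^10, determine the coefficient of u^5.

-1959552

The general term is C(10,j)·(3u)^j·(-2)^(10-j); the u^5 term has j = 5.
C(10,5) = 252.
Coefficient = C(10,5) · 3^5 · (-2)^5 = 252 · 243 · (-32) = -1959552.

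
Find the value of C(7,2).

21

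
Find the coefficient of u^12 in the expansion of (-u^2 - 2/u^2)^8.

16

General term: C(8,j)·(-u^2)^j·(-2/u^2)^(8-j), with u-exponent 2j − 2(8−j) = 4j − 16.
Set 4j − 16 = 12: j = 7.
C(8,7) = 8; (-1)^7 = -1; (-2)^1 = -2.
Coefficient = 8 · (-1) · (-2) = 16.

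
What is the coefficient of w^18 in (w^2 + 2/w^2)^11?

General term: C(11,j)·(w^2)^j·(2/w^2)^(11-j), with w-exponent 2j − 2(11−j) = 4j − 22.
Set 4j − 22 = 18: j = 10.
C(11,10) = 11; 1^10 = 1; 2^1 = 2.
Coefficient = 11 · 1 · 2 = 22.

22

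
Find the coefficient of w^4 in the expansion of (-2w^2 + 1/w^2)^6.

240

General term: C(6,j)·(-2w^2)^j·(1/w^2)^(6-j), with w-exponent 2j − 2(6−j) = 4j − 12.
Set 4j − 12 = 4: j = 4.
C(6,4) = 15; (-2)^4 = 16; 1^2 = 1.
Coefficient = 15 · 16 · 1 = 240.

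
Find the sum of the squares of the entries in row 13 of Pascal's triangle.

By Vandermonde's identity, Σ C(13,r)² = C(26,13) = 10400600.

10400600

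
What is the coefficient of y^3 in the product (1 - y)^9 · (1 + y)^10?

Coefficient of y^3 = Σ_{j} C(9,j)·(-1)^j·C(10,3-j)·1^(3-j) for j from 0 to 3.
= 120 + (-405) + 360 + (-84) = -9.

-9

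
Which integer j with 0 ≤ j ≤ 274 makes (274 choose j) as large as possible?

C(274,j) is maximized at j = 274/2 = 137.

137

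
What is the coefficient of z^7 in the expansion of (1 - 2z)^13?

The general term is C(13,j)·(1)^j·(-2z)^(13-j); the z^7 term has j = 6.
C(13,6) = 1716.
Coefficient = C(13,6) · (-2)^7 = 1716 · (-128) = -219648.

-219648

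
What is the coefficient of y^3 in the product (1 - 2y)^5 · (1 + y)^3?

11

Coefficient of y^3 = Σ_{j} C(5,j)·(-2)^j·C(3,3-j)·1^(3-j) for j from 0 to 3.
= 1 + (-30) + 120 + (-80) = 11.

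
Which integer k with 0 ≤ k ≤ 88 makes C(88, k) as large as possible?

C(88,k) is maximized at k = 88/2 = 44.

44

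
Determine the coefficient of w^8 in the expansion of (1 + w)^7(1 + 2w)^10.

822560

Coefficient of w^8 = Σ_{j} C(7,j)·1^j·C(10,8-j)·2^(8-j) for j from 0 to 7.
= 11520 + 107520 + 282240 + 282240 + 117600 + 20160 + 1260 + 20 = 822560.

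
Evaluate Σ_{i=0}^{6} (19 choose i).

43796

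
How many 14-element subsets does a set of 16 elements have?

C(16,14) = C(16,2) by symmetry.
C(16,2) = (16·15) / 2! = 240 / 2 = 120.

120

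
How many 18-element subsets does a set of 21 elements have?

C(21,18) = C(21,3) by symmetry.
C(21,3) = (21·20·19) / 3! = 7980 / 6 = 1330.

1330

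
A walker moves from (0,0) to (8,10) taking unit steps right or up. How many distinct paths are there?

43758

Each path is a sequence of 18 steps with 8 rights: C(18,8) = 43758.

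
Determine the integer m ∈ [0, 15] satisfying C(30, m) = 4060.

C(30,m) increases on 0 ≤ m ≤ 15. C(30,2) = 435 and C(30,3) = 4060, so m = 3.

3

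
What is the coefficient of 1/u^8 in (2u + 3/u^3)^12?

24634368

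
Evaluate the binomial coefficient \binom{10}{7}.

C(10,7) = C(10,3) by symmetry.
C(10,3) = (10·9·8) / 3! = 720 / 6 = 120.

120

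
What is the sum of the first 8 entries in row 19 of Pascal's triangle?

1 + 19 + 171 + 969 + 3876 + 11628 + 27132 + 50388 = 94184.

94184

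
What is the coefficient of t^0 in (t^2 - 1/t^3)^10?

210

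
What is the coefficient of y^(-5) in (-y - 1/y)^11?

-165

General term: C(11,j)·(-y)^j·(-1/y)^(11-j), with y-exponent 1j − 1(11−j) = 2j − 11.
Set 2j − 11 = -5: j = 3.
C(11,3) = 165; (-1)^3 = -1; (-1)^8 = 1.
Coefficient = 165 · (-1) · 1 = -165.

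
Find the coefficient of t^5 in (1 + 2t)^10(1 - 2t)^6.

Coefficient of t^5 = Σ_{j} C(10,j)·2^j·C(6,5-j)·(-2)^(5-j) for j from 0 to 5.
= (-192) + 4800 + (-28800) + 57600 + (-40320) + 8064 = 1152.

1152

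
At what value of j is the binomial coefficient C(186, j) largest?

C(186,j) is maximized at j = 186/2 = 93.

93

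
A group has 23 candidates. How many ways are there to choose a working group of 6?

100947

This is C(23,6) = 100947.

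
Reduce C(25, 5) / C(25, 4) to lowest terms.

21/5

C(n,k+1)/C(n,k) = (n−k)/(k+1) = (25−4)/(4+1) = 21/5.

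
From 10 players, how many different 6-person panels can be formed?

This is C(10,6) = 210.

210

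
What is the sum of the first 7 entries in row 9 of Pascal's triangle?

1 + 9 + 36 + 84 + 126 + 126 + 84 = 466.

466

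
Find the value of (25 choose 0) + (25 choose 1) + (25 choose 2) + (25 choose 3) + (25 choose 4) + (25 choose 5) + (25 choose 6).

245506

1 + 25 + 300 + 2300 + 12650 + 53130 + 177100 = 245506.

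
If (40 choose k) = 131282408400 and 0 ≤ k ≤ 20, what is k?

19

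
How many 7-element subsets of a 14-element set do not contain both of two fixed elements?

All 7-subsets: C(14,7) = 3432. Those containing both fixed elements: C(12,5) = 792.
3432 − 792 = 2640.

2640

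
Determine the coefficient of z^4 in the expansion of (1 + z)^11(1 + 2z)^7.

Coefficient of z^4 = Σ_{j} C(11,j)·1^j·C(7,4-j)·2^(4-j) for j from 0 to 4.
= 560 + 3080 + 4620 + 2310 + 330 = 10900.

10900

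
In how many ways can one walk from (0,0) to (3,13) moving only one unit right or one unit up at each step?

560

Each path is a sequence of 16 steps with 3 rights: C(16,3) = 560.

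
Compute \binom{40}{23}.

88732378800

C(40,23) = C(40,17) by symmetry.
C(40,17) = (40·39·38·37·36·35·34·33·32·31·30·29·28·27·26·25·24) / 17! = 31560991604212034764800000 / 355687428096000 = 88732378800.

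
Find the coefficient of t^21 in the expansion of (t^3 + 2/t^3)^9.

General term: C(9,j)·(t^3)^j·(2/t^3)^(9-j), with t-exponent 3j − 3(9−j) = 6j − 27.
Set 6j − 27 = 21: j = 8.
C(9,8) = 9; 1^8 = 1; 2^1 = 2.
Coefficient = 9 · 1 · 2 = 18.

18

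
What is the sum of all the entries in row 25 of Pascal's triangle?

33554432

Setting x = 1 in (1+x)^25 gives Σ C(25,j) = 2^25 = 33554432.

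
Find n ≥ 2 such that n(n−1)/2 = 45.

n(n−1)/2 = 45 ⇒ n(n−1) = 90. Since 10·9 = 90, n = 10.

10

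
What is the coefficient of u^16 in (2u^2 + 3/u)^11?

General term: C(11,j)·(2u^2)^j·(3/u)^(11-j), with u-exponent 2j − 1(11−j) = 3j − 11.
Set 3j − 11 = 16: j = 9.
C(11,9) = 55; 2^9 = 512; 3^2 = 9.
Coefficient = 55 · 512 · 9 = 253440.

253440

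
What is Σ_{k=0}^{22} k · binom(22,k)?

46137344

Differentiating (1+x)^22 and setting x=1: Σ k·C(22,k) = 22·2^21 = 46137344.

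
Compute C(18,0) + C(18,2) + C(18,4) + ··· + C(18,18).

131072

Even-i terms of row 18 sum to 2^17 = 131072.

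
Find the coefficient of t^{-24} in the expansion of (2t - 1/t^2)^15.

-420

General term: C(15,j)·(2t)^j·(-1/t^2)^(15-j), with t-exponent 1j − 2(15−j) = 3j − 30.
Set 3j − 30 = -24: j = 2.
C(15,2) = 105; 2^2 = 4; (-1)^13 = -1.
Coefficient = 105 · 4 · (-1) = -420.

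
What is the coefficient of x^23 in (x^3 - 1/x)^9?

-9

General term: C(9,j)·(x^3)^j·(-1/x)^(9-j), with x-exponent 3j − 1(9−j) = 4j − 9.
Set 4j − 9 = 23: j = 8.
C(9,8) = 9; 1^8 = 1; (-1)^1 = -1.
Coefficient = 9 · 1 · (-1) = -9.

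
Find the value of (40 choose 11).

2311801440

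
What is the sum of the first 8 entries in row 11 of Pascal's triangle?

1 + 11 + 55 + 165 + 330 + 462 + 462 + 330 = 1816.

1816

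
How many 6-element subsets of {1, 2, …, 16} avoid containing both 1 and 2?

7007

All 6-subsets: C(16,6) = 8008. Those containing both fixed elements: C(14,4) = 1001.
8008 − 1001 = 7007.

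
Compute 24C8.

735471

C(24,8) = (24·23·22·21·20·19·18·17) / 8! = 29654190720 / 40320 = 735471.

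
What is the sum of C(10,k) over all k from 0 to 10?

1024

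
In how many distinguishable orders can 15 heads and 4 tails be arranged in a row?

Choose positions for the heads: C(19,15) = 3876.

3876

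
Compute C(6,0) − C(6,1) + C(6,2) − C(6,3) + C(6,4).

The partial alternating sum Σ_{k=0}^{4} (−1)^k C(6,k) = (−1)^4 C(5,4) = 5.

5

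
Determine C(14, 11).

C(14,11) = C(14,3) by symmetry.
C(14,3) = (14·13·12) / 3! = 2184 / 6 = 364.

364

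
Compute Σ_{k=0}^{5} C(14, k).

1 + 14 + 91 + 364 + 1001 + 2002 = 3473.

3473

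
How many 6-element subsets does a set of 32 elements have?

906192

C(32,6) = (32·31·30·29·28·27) / 6! = 652458240 / 720 = 906192.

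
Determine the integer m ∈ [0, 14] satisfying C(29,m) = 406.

2

C(29,m) increases on 0 ≤ m ≤ 14. C(29,1) = 29 and C(29,2) = 406, so m = 2.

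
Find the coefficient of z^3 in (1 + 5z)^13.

The general term is C(13,j)·(1)^j·(5z)^(13-j); the z^3 term has j = 10.
C(13,10) = 286.
Coefficient = C(13,10) · 5^3 = 286 · 125 = 35750.

35750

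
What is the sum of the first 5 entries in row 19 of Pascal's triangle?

5036

1 + 19 + 171 + 969 + 3876 = 5036.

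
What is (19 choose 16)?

969

C(19,16) = C(19,3) by symmetry.
C(19,3) = (19·18·17) / 3! = 5814 / 6 = 969.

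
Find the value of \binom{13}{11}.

78

C(13,11) = C(13,2) by symmetry.
C(13,2) = (13·12) / 2! = 156 / 2 = 78.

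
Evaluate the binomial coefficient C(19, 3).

969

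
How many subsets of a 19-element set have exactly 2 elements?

Choose the 2 positions: C(19,2) = 171.

171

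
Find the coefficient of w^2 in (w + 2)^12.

The general term is C(12,j)·(w)^j·(2)^(12-j); the w^2 term has j = 2.
C(12,2) = 66.
Coefficient = C(12,2) · 2^10 = 66 · 1024 = 67584.

67584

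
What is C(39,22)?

C(39,22) = C(39,17) by symmetry.
C(39,17) = (39·38·37·36·35·34·33·32·31·30·29·28·27·26·25·24·23) / 17! = 18147570172421919989760000 / 355687428096000 = 51021117810.

51021117810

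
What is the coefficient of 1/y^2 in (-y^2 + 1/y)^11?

-165

General term: C(11,j)·(-y^2)^j·(1/y)^(11-j), with y-exponent 2j − 1(11−j) = 3j − 11.
Set 3j − 11 = -2: j = 3.
C(11,3) = 165; (-1)^3 = -1; 1^8 = 1.
Coefficient = 165 · (-1) · 1 = -165.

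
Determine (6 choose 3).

20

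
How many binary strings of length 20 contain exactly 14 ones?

Choose the 14 positions: C(20,14) = 38760.

38760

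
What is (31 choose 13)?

C(31,13) = (31·30·29·28·27·26·25·24·23·22·21·20·19) / 13! = 1284342188088960000 / 6227020800 = 206253075.

206253075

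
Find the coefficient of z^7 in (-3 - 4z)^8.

393216

The general term is C(8,j)·(-3)^j·(-4z)^(8-j); the z^7 term has j = 1.
C(8,1) = 8.
Coefficient = C(8,1) · (-3)^1 · (-4)^7 = 8 · (-3) · (-16384) = 393216.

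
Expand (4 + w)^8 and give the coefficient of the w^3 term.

57344

The general term is C(8,j)·(4)^j·(w)^(8-j); the w^3 term has j = 5.
C(8,5) = 56.
Coefficient = C(8,5) · 4^5 = 56 · 1024 = 57344.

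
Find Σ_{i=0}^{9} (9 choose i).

Setting x = 1 in (1+x)^9 gives Σ C(9,i) = 2^9 = 512.

512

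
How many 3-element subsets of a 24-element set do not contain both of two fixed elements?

2002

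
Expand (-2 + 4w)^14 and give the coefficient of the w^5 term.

The general term is C(14,j)·(-2)^j·(4w)^(14-j); the w^5 term has j = 9.
C(14,9) = 2002.
Coefficient = C(14,9) · (-2)^9 · 4^5 = 2002 · (-512) · 1024 = -1049624576.

-1049624576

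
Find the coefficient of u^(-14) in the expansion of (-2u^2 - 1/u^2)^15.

-21840

General term: C(15,j)·(-2u^2)^j·(-1/u^2)^(15-j), with u-exponent 2j − 2(15−j) = 4j − 30.
Set 4j − 30 = -14: j = 4.
C(15,4) = 1365; (-2)^4 = 16; (-1)^11 = -1.
Coefficient = 1365 · 16 · (-1) = -21840.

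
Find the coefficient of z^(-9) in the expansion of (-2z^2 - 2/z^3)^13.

General term: C(13,j)·(-2z^2)^j·(-2/z^3)^(13-j), with z-exponent 2j − 3(13−j) = 5j − 39.
Set 5j − 39 = -9: j = 6.
C(13,6) = 1716; (-2)^6 = 64; (-2)^7 = -128.
Coefficient = 1716 · 64 · (-128) = -14057472.

-14057472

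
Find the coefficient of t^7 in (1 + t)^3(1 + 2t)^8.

12896

Coefficient of t^7 = Σ_{j} C(3,j)·1^j·C(8,7-j)·2^(7-j) for j from 0 to 3.
= 1024 + 5376 + 5376 + 1120 = 12896.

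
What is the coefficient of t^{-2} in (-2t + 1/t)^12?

General term: C(12,j)·(-2t)^j·(1/t)^(12-j), with t-exponent 1j − 1(12−j) = 2j − 12.
Set 2j − 12 = -2: j = 5.
C(12,5) = 792; (-2)^5 = -32; 1^7 = 1.
Coefficient = 792 · (-32) · 1 = -25344.

-25344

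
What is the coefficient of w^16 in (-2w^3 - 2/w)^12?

3244032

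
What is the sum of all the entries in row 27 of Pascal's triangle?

134217728

The entries of row 27 sum to 2^27 = 134217728.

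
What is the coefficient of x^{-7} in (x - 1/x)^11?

General term: C(11,j)·(x)^j·(-1/x)^(11-j), with x-exponent 1j − 1(11−j) = 2j − 11.
Set 2j − 11 = -7: j = 2.
C(11,2) = 55; 1^2 = 1; (-1)^9 = -1.
Coefficient = 55 · 1 · (-1) = -55.

-55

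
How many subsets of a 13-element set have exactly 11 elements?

Choose the 11 positions: C(13,11) = 78.

78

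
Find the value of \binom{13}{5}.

1287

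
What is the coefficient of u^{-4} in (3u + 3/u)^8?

183708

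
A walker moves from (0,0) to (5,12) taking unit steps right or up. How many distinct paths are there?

6188

Each path is a sequence of 17 steps with 5 rights: C(17,5) = 6188.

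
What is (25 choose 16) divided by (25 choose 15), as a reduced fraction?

C(n,k+1)/C(n,k) = (n−k)/(k+1) = (25−15)/(15+1) = 10/16 = 5/8.

5/8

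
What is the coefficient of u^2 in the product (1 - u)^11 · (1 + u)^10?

Coefficient of u^2 = Σ_{j} C(11,j)·(-1)^j·C(10,2-j)·1^(2-j) for j from 0 to 2.
= 45 + (-110) + 55 = -10.

-10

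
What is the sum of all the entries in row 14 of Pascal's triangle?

16384

Setting x = 1 in (1+x)^14 gives Σ C(14,k) = 2^14 = 16384.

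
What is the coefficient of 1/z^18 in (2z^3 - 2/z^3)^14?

16400384

General term: C(14,j)·(2z^3)^j·(-2/z^3)^(14-j), with z-exponent 3j − 3(14−j) = 6j − 42.
Set 6j − 42 = -18: j = 4.
C(14,4) = 1001; 2^4 = 16; (-2)^10 = 1024.
Coefficient = 1001 · 16 · 1024 = 16400384.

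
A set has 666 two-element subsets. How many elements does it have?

37

n(n−1)/2 = 666 ⇒ n(n−1) = 1332. Since 37·36 = 1332, n = 37.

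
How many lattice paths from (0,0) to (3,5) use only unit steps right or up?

Each path is a sequence of 8 steps with 3 rights: C(8,3) = 56.

56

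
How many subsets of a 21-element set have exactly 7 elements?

Choose the 7 positions: C(21,7) = 116280.

116280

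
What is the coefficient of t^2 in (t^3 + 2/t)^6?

240

General term: C(6,j)·(t^3)^j·(2/t)^(6-j), with t-exponent 3j − 1(6−j) = 4j − 6.
Set 4j − 6 = 2: j = 2.
C(6,2) = 15; 1^2 = 1; 2^4 = 16.
Coefficient = 15 · 1 · 16 = 240.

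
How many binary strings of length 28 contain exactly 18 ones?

13123110

Choose the 18 positions: C(28,18) = 13123110.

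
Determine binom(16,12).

C(16,12) = C(16,4) by symmetry.
C(16,4) = (16·15·14·13) / 4! = 43680 / 24 = 1820.

1820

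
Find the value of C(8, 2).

28

C(8,2) = (8·7) / 2! = 56 / 2 = 28.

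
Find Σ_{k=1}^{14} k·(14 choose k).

Differentiating (1+x)^14 and setting x=1: Σ k·C(14,k) = 14·2^13 = 114688.

114688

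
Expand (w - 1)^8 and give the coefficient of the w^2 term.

The general term is C(8,j)·(w)^j·(-1)^(8-j); the w^2 term has j = 2.
C(8,2) = 28.
Coefficient = C(8,2) = 28.

28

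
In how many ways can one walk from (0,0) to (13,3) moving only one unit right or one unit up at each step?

560

Each path is a sequence of 16 steps with 13 rights: C(16,13) = 560.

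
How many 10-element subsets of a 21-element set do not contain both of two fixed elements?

277134

All 10-subsets: C(21,10) = 352716. Those containing both fixed elements: C(19,8) = 75582.
352716 − 75582 = 277134.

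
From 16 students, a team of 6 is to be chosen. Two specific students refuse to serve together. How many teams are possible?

All 6-subsets: C(16,6) = 8008. Those containing both fixed elements: C(14,4) = 1001.
8008 − 1001 = 7007.

7007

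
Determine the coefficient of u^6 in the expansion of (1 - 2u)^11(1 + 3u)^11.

Coefficient of u^6 = Σ_{j} C(11,j)·(-2)^j·C(11,6-j)·3^(6-j) for j from 0 to 6.
= 336798 + (-2469852) + 5880600 + (-5880600) + 2613600 + (-487872) + 29568 = 22242.

22242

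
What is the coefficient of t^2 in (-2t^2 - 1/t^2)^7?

General term: C(7,j)·(-2t^2)^j·(-1/t^2)^(7-j), with t-exponent 2j − 2(7−j) = 4j − 14.
Set 4j − 14 = 2: j = 4.
C(7,4) = 35; (-2)^4 = 16; (-1)^3 = -1.
Coefficient = 35 · 16 · (-1) = -560.

-560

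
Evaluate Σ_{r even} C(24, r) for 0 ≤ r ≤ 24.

Half of (1+1)^24 + (1−1)^24 gives the even-index sum: 2^23 = 8388608.

8388608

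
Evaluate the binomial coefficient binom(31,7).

C(31,7) = (31·30·29·28·27·26·25) / 7! = 13253058000 / 5040 = 2629575.

2629575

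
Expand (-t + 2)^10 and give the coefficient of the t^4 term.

13440

The general term is C(10,j)·(-t)^j·(2)^(10-j); the t^4 term has j = 4.
C(10,4) = 210.
Coefficient = C(10,4) · 2^6 = 210 · 64 = 13440.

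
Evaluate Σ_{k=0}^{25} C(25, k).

33554432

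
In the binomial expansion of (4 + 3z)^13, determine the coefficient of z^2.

2944401408

The general term is C(13,j)·(4)^j·(3z)^(13-j); the z^2 term has j = 11.
C(13,11) = 78.
Coefficient = C(13,11) · 4^11 · 3^2 = 78 · 4194304 · 9 = 2944401408.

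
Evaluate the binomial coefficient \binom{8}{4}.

C(8,4) = (8·7·6·5) / 4! = 1680 / 24 = 70.

70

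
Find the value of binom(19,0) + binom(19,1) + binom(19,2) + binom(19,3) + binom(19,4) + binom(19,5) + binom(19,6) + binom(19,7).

94184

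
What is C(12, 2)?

C(12,2) = (12·11) / 2! = 132 / 2 = 66.

66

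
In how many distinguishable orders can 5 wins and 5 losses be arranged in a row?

252

Choose positions for the wins: C(10,5) = 252.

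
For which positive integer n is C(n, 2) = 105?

n(n−1)/2 = 105 ⇒ n(n−1) = 210. Since 15·14 = 210, n = 15.

15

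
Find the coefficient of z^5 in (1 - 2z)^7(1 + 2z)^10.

1792

Coefficient of z^5 = Σ_{j} C(7,j)·(-2)^j·C(10,5-j)·2^(5-j) for j from 0 to 5.
= 8064 + (-47040) + 80640 + (-50400) + 11200 + (-672) = 1792.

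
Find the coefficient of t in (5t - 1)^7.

35

The general term is C(7,j)·(5t)^j·(-1)^(7-j); the t^1 term has j = 1.
C(7,1) = 7.
Coefficient = C(7,1) · 5^1 = 7 · 5 = 35.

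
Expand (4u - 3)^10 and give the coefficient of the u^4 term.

39191040

The general term is C(10,j)·(4u)^j·(-3)^(10-j); the u^4 term has j = 4.
C(10,4) = 210.
Coefficient = C(10,4) · 4^4 · (-3)^6 = 210 · 256 · 729 = 39191040.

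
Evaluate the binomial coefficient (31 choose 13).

206253075

C(31,13) = (31·30·29·28·27·26·25·24·23·22·21·20·19) / 13! = 1284342188088960000 / 6227020800 = 206253075.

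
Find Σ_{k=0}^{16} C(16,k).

The entries of row 16 sum to 2^16 = 65536.

65536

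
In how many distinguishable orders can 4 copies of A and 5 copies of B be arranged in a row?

126

Choose positions for the A's: C(9,4) = 126.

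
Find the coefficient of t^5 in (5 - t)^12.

-61875000

The general term is C(12,j)·(5)^j·(-t)^(12-j); the t^5 term has j = 7.
C(12,7) = 792.
Coefficient = C(12,7) · 5^7 · (-1)^5 = 792 · 78125 · (-1) = -61875000.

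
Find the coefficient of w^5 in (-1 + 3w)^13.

The general term is C(13,j)·(-1)^j·(3w)^(13-j); the w^5 term has j = 8.
C(13,8) = 1287.
Coefficient = C(13,8) · 3^5 = 1287 · 243 = 312741.

312741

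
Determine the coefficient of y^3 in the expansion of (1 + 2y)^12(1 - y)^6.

516

Coefficient of y^3 = Σ_{j} C(12,j)·2^j·C(6,3-j)·(-1)^(3-j) for j from 0 to 3.
= (-20) + 360 + (-1584) + 1760 = 516.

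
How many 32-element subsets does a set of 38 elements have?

C(38,32) = C(38,6) by symmetry.
C(38,6) = (38·37·36·35·34·33) / 6! = 1987690320 / 720 = 2760681.

2760681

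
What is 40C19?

C(40,19) = (40·39·38·37·36·35·34·33·32·31·30·29·28·27·26·25·24·23·22) / 19! = 15969861751731289590988800000 / 121645100408832000 = 131282408400.

131282408400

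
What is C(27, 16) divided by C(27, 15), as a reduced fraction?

C(n,k+1)/C(n,k) = (n−k)/(k+1) = (27−15)/(15+1) = 12/16 = 3/4.

3/4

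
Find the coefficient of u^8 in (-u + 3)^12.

The general term is C(12,j)·(-u)^j·(3)^(12-j); the u^8 term has j = 8.
C(12,8) = 495.
Coefficient = C(12,8) · 3^4 = 495 · 81 = 40095.

40095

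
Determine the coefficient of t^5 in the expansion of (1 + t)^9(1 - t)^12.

-99

Coefficient of t^5 = Σ_{j} C(9,j)·1^j·C(12,5-j)·(-1)^(5-j) for j from 0 to 5.
= (-792) + 4455 + (-7920) + 5544 + (-1512) + 126 = -99.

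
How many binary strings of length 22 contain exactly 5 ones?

Choose the 5 positions: C(22,5) = 26334.

26334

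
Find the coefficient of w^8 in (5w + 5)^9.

17578125

The general term is C(9,j)·(5w)^j·(5)^(9-j); the w^8 term has j = 8.
C(9,8) = 9.
Coefficient = C(9,8) · 5^8 · 5^1 = 9 · 390625 · 5 = 17578125.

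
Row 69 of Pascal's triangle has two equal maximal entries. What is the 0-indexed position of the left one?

34

For odd n = 69, C(69,i) peaks at i = (n−1)/2 and (n+1)/2; the lower is 34.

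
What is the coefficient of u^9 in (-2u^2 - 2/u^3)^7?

-896

General term: C(7,j)·(-2u^2)^j·(-2/u^3)^(7-j), with u-exponent 2j − 3(7−j) = 5j − 21.
Set 5j − 21 = 9: j = 6.
C(7,6) = 7; (-2)^6 = 64; (-2)^1 = -2.
Coefficient = 7 · 64 · (-2) = -896.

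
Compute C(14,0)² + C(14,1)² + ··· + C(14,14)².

40116600

Σ C(14,r)² is the coefficient of x^14 in (1+x)^14(1+x)^14 = (1+x)^28, i.e. C(28,14) = 40116600.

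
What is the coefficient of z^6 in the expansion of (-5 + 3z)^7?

-25515

The general term is C(7,j)·(-5)^j·(3z)^(7-j); the z^6 term has j = 1.
C(7,1) = 7.
Coefficient = C(7,1) · (-5)^1 · 3^6 = 7 · (-5) · 729 = -25515.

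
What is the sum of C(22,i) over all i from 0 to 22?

The entries of row 22 sum to 2^22 = 4194304.

4194304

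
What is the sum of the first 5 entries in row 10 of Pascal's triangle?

386

1 + 10 + 45 + 120 + 210 = 386.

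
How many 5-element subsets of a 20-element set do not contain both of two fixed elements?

All 5-subsets: C(20,5) = 15504. Those containing both fixed elements: C(18,3) = 816.
15504 − 816 = 14688.

14688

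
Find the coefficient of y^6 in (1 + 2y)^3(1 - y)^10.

Coefficient of y^6 = Σ_{j} C(3,j)·2^j·C(10,6-j)·(-1)^(6-j) for j from 0 to 3.
= 210 + (-1512) + 2520 + (-960) = 258.

258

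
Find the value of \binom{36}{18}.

9075135300

C(36,18) = (36·35·34·33·32·31·30·29·28·27·26·25·24·23·22·21·20·19) / 18! = 58102407620643984998400000 / 6402373705728000 = 9075135300.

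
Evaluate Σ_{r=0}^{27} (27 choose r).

The entries of row 27 sum to 2^27 = 134217728.

134217728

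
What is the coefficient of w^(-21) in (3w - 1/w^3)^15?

General term: C(15,j)·(3w)^j·(-1/w^3)^(15-j), with w-exponent 1j − 3(15−j) = 4j − 45.
Set 4j − 45 = -21: j = 6.
C(15,6) = 5005; 3^6 = 729; (-1)^9 = -1.
Coefficient = 5005 · 729 · (-1) = -3648645.

-3648645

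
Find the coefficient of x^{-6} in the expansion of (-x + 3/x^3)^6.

General term: C(6,j)·(-x)^j·(3/x^3)^(6-j), with x-exponent 1j − 3(6−j) = 4j − 18.
Set 4j − 18 = -6: j = 3.
C(6,3) = 20; (-1)^3 = -1; 3^3 = 27.
Coefficient = 20 · (-1) · 27 = -540.

-540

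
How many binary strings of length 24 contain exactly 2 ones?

276

Choose the 2 positions: C(24,2) = 276.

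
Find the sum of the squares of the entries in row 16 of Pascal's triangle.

601080390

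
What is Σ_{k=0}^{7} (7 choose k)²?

By Vandermonde's identity, Σ C(7,k)² = C(14,7) = 3432.

3432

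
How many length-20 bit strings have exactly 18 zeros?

Choose the 18 positions: C(20,18) = 190.

190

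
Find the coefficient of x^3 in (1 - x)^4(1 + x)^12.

24

Coefficient of x^3 = Σ_{j} C(4,j)·(-1)^j·C(12,3-j)·1^(3-j) for j from 0 to 3.
= 220 + (-264) + 72 + (-4) = 24.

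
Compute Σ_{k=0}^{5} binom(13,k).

2380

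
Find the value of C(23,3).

1771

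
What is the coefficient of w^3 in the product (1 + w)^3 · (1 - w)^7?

Coefficient of w^3 = Σ_{j} C(3,j)·1^j·C(7,3-j)·(-1)^(3-j) for j from 0 to 3.
= (-35) + 63 + (-21) + 1 = 8.

8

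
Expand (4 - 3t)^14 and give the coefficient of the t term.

The general term is C(14,j)·(4)^j·(-3t)^(14-j); the t^1 term has j = 13.
C(14,13) = 14.
Coefficient = C(14,13) · 4^13 · (-3)^1 = 14 · 67108864 · (-3) = -2818572288.

-2818572288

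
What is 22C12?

C(22,12) = C(22,10) by symmetry.
C(22,10) = (22·21·20·19·18·17·16·15·14·13) / 10! = 2346549004800 / 3628800 = 646646.

646646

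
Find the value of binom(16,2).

120

C(16,2) = (16·15) / 2! = 240 / 2 = 120.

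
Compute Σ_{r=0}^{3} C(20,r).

1351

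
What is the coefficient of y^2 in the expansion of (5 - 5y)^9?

The general term is C(9,j)·(5)^j·(-5y)^(9-j); the y^2 term has j = 7.
C(9,7) = 36.
Coefficient = C(9,7) · 5^7 · (-5)^2 = 36 · 78125 · 25 = 70312500.

70312500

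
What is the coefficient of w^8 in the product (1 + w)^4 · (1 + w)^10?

Coefficient of w^8 = Σ_{j} C(4,j)·C(10,8-j) for j from 0 to 4.
= 45 + 480 + 1260 + 1008 + 210 = 3003.

3003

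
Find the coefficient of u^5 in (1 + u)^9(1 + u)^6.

3003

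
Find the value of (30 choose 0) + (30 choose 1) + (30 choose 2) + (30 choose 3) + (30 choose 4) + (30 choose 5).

174437

1 + 30 + 435 + 4060 + 27405 + 142506 = 174437.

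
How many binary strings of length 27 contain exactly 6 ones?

Choose the 6 positions: C(27,6) = 296010.

296010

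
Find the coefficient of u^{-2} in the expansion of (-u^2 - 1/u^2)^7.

General term: C(7,j)·(-u^2)^j·(-1/u^2)^(7-j), with u-exponent 2j − 2(7−j) = 4j − 14.
Set 4j − 14 = -2: j = 3.
C(7,3) = 35; (-1)^3 = -1; (-1)^4 = 1.
Coefficient = 35 · (-1) · 1 = -35.

-35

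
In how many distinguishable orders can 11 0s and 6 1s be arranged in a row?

12376

Choose positions for the 0s: C(17,11) = 12376.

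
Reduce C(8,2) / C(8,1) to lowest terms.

C(n,k+1)/C(n,k) = (n−k)/(k+1) = (8−1)/(1+1) = 7/2.

7/2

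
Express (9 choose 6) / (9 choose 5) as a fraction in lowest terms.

C(n,k+1)/C(n,k) = (n−k)/(k+1) = (9−5)/(5+1) = 4/6 = 2/3.

2/3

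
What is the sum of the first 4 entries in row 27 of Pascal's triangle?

3304

1 + 27 + 351 + 2925 = 3304.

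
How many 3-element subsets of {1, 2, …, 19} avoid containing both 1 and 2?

All 3-subsets: C(19,3) = 969. Those containing both fixed elements: C(17,1) = 17.
969 − 17 = 952.

952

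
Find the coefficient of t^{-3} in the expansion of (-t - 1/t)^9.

-84

General term: C(9,j)·(-t)^j·(-1/t)^(9-j), with t-exponent 1j − 1(9−j) = 2j − 9.
Set 2j − 9 = -3: j = 3.
C(9,3) = 84; (-1)^3 = -1; (-1)^6 = 1.
Coefficient = 84 · (-1) · 1 = -84.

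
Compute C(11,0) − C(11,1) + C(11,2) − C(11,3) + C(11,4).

The partial alternating sum Σ_{k=0}^{4} (−1)^k C(11,k) = (−1)^4 C(10,4) = 210.

210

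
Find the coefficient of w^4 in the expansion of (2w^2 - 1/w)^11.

14784

General term: C(11,j)·(2w^2)^j·(-1/w)^(11-j), with w-exponent 2j − 1(11−j) = 3j − 11.
Set 3j − 11 = 4: j = 5.
C(11,5) = 462; 2^5 = 32; (-1)^6 = 1.
Coefficient = 462 · 32 · 1 = 14784.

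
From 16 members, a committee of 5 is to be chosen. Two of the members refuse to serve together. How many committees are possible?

All 5-subsets: C(16,5) = 4368. Those containing both fixed elements: C(14,3) = 364.
4368 − 364 = 4004.

4004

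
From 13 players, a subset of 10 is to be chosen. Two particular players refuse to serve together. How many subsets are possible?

121

All 10-subsets: C(13,10) = 286. Those containing both fixed elements: C(11,8) = 165.
286 − 165 = 121.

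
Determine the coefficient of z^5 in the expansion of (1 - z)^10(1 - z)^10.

-15504

Coefficient of z^5 = Σ_{j} C(10,j)·(-1)^j·C(10,5-j)·(-1)^(5-j) for j from 0 to 5.
= (-252) + (-2100) + (-5400) + (-5400) + (-2100) + (-252) = -15504.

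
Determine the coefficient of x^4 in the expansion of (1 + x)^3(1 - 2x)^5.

-50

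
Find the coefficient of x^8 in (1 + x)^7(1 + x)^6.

1287

(1 + x)^7(1 + x)^6 = (1 + x)^13, so the coefficient of x^8 is C(13,8)·1^8 = 1287·1 = 1287.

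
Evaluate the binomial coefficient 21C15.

C(21,15) = C(21,6) by symmetry.
C(21,6) = (21·20·19·18·17·16) / 6! = 39070080 / 720 = 54264.

54264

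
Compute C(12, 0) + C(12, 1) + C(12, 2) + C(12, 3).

299

1 + 12 + 66 + 220 = 299.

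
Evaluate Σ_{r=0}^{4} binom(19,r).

5036

1 + 19 + 171 + 969 + 3876 = 5036.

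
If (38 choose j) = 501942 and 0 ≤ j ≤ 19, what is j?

C(38,j) increases on 0 ≤ j ≤ 19. C(38,4) = 73815 and C(38,5) = 501942, so j = 5.

5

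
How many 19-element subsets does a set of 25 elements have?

C(25,19) = C(25,6) by symmetry.
C(25,6) = (25·24·23·22·21·20) / 6! = 127512000 / 720 = 177100.

177100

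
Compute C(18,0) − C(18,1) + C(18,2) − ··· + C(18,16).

17

The partial alternating sum Σ_{k=0}^{16} (−1)^k C(18,k) = (−1)^16 C(17,16) = 17.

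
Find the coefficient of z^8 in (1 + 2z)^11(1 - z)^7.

Coefficient of z^8 = Σ_{j} C(11,j)·2^j·C(7,8-j)·(-1)^(8-j) for j from 1 to 8.
= (-22) + 1540 + (-27720) + 184800 + (-517440) + 620928 + (-295680) + 42240 = 8646.

8646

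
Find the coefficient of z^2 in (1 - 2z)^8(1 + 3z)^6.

-41

Coefficient of z^2 = Σ_{j} C(8,j)·(-2)^j·C(6,2-j)·3^(2-j) for j from 0 to 2.
= 135 + (-288) + 112 = -41.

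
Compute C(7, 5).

21

C(7,5) = C(7,2) by symmetry.
C(7,2) = (7·6) / 2! = 42 / 2 = 21.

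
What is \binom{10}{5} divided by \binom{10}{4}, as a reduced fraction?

6/5

C(n,k+1)/C(n,k) = (n−k)/(k+1) = (10−4)/(4+1) = 6/5.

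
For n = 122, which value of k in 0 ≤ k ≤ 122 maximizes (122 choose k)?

C(122,k) is maximized at k = 122/2 = 61.

61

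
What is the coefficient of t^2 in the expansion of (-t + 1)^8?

The general term is C(8,j)·(-t)^j·(1)^(8-j); the t^2 term has j = 2.
C(8,2) = 28.
Coefficient = C(8,2) = 28.

28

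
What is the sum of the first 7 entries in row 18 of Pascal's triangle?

1 + 18 + 153 + 816 + 3060 + 8568 + 18564 = 31180.

31180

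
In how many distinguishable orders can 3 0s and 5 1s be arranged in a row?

Choose positions for the 0s: C(8,3) = 56.

56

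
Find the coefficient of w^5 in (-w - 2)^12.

101376

The general term is C(12,j)·(-w)^j·(-2)^(12-j); the w^5 term has j = 5.
C(12,5) = 792.
Coefficient = C(12,5) · (-1)^5 · (-2)^7 = 792 · (-1) · (-128) = 101376.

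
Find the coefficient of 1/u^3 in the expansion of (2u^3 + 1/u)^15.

3640

General term: C(15,j)·(2u^3)^j·(1/u)^(15-j), with u-exponent 3j − 1(15−j) = 4j − 15.
Set 4j − 15 = -3: j = 3.
C(15,3) = 455; 2^3 = 8; 1^12 = 1.
Coefficient = 455 · 8 · 1 = 3640.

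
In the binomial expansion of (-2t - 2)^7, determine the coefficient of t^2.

The general term is C(7,j)·(-2t)^j·(-2)^(7-j); the t^2 term has j = 2.
C(7,2) = 21.
Coefficient = C(7,2) · (-2)^2 · (-2)^5 = 21 · 4 · (-32) = -2688.

-2688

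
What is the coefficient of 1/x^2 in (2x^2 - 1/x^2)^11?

General term: C(11,j)·(2x^2)^j·(-1/x^2)^(11-j), with x-exponent 2j − 2(11−j) = 4j − 22.
Set 4j − 22 = -2: j = 5.
C(11,5) = 462; 2^5 = 32; (-1)^6 = 1.
Coefficient = 462 · 32 · 1 = 14784.

14784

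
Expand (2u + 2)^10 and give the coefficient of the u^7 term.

122880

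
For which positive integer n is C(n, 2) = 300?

n(n−1)/2 = 300 ⇒ n(n−1) = 600. Since 25·24 = 600, n = 25.

25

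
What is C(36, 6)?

C(36,6) = (36·35·34·33·32·31) / 6! = 1402410240 / 720 = 1947792.

1947792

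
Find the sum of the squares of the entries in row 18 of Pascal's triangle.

Σ C(18,r)² is the coefficient of x^18 in (1+x)^18(1+x)^18 = (1+x)^36, i.e. C(36,18) = 9075135300.

9075135300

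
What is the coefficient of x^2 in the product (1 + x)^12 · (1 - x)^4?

24

Coefficient of x^2 = Σ_{j} C(12,j)·1^j·C(4,2-j)·(-1)^(2-j) for j from 0 to 2.
= 6 + (-48) + 66 = 24.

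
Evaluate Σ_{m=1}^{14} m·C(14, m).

114688

Since m·C(14,m) = 14·C(13,m−1), the sum is 14·2^13 = 14·8192 = 114688.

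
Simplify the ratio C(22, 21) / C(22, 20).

C(n,k+1)/C(n,k) = (n−k)/(k+1) = (22−20)/(20+1) = 2/21.

2/21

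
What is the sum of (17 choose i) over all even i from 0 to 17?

Even-i terms of row 17 sum to 2^16 = 65536.

65536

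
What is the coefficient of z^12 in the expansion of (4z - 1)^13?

The general term is C(13,j)·(4z)^j·(-1)^(13-j); the z^12 term has j = 12.
C(13,12) = 13.
Coefficient = C(13,12) · 4^12 · (-1)^1 = 13 · 16777216 · (-1) = -218103808.

-218103808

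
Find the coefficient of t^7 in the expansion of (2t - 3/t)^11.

General term: C(11,j)·(2t)^j·(-3/t)^(11-j), with t-exponent 1j − 1(11−j) = 2j − 11.
Set 2j − 11 = 7: j = 9.
C(11,9) = 55; 2^9 = 512; (-3)^2 = 9.
Coefficient = 55 · 512 · 9 = 253440.

253440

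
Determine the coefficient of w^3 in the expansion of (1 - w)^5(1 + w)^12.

Coefficient of w^3 = Σ_{j} C(5,j)·(-1)^j·C(12,3-j)·1^(3-j) for j from 0 to 3.
= 220 + (-330) + 120 + (-10) = 0.

0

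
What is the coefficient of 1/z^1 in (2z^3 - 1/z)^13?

2288

General term: C(13,j)·(2z^3)^j·(-1/z)^(13-j), with z-exponent 3j − 1(13−j) = 4j − 13.
Set 4j − 13 = -1: j = 3.
C(13,3) = 286; 2^3 = 8; (-1)^10 = 1.
Coefficient = 286 · 8 · 1 = 2288.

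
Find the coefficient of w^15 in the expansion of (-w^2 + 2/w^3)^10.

General term: C(10,j)·(-w^2)^j·(2/w^3)^(10-j), with w-exponent 2j − 3(10−j) = 5j − 30.
Set 5j − 30 = 15: j = 9.
C(10,9) = 10; (-1)^9 = -1; 2^1 = 2.
Coefficient = 10 · (-1) · 2 = -20.

-20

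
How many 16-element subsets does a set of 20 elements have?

4845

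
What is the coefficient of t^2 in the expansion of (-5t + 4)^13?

The general term is C(13,j)·(-5t)^j·(4)^(13-j); the t^2 term has j = 2.
C(13,2) = 78.
Coefficient = C(13,2) · (-5)^2 · 4^11 = 78 · 25 · 4194304 = 8178892800.

8178892800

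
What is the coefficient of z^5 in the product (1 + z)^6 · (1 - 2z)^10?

Coefficient of z^5 = Σ_{j} C(6,j)·1^j·C(10,5-j)·(-2)^(5-j) for j from 0 to 5.
= (-8064) + 20160 + (-14400) + 3600 + (-300) + 6 = 1002.

1002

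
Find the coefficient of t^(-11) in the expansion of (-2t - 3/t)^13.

-13817466

General term: C(13,j)·(-2t)^j·(-3/t)^(13-j), with t-exponent 1j − 1(13−j) = 2j − 13.
Set 2j − 13 = -11: j = 1.
C(13,1) = 13; (-2)^1 = -2; (-3)^12 = 531441.
Coefficient = 13 · (-2) · 531441 = -13817466.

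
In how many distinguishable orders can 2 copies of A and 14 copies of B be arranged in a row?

120

Choose positions for the A's: C(16,2) = 120.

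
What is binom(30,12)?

86493225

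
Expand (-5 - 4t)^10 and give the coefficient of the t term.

The general term is C(10,j)·(-5)^j·(-4t)^(10-j); the t^1 term has j = 9.
C(10,9) = 10.
Coefficient = C(10,9) · (-5)^9 · (-4)^1 = 10 · (-1953125) · (-4) = 78125000.

78125000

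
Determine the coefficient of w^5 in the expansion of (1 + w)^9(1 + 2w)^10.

Coefficient of w^5 = Σ_{j} C(9,j)·1^j·C(10,5-j)·2^(5-j) for j from 0 to 5.
= 8064 + 30240 + 34560 + 15120 + 2520 + 126 = 90630.

90630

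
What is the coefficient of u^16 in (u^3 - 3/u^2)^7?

-21

General term: C(7,j)·(u^3)^j·(-3/u^2)^(7-j), with u-exponent 3j − 2(7−j) = 5j − 14.
Set 5j − 14 = 16: j = 6.
C(7,6) = 7; 1^6 = 1; (-3)^1 = -3.
Coefficient = 7 · 1 · (-3) = -21.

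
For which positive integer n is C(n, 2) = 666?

37

n(n−1)/2 = 666 ⇒ n(n−1) = 1332. Since 37·36 = 1332, n = 37.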